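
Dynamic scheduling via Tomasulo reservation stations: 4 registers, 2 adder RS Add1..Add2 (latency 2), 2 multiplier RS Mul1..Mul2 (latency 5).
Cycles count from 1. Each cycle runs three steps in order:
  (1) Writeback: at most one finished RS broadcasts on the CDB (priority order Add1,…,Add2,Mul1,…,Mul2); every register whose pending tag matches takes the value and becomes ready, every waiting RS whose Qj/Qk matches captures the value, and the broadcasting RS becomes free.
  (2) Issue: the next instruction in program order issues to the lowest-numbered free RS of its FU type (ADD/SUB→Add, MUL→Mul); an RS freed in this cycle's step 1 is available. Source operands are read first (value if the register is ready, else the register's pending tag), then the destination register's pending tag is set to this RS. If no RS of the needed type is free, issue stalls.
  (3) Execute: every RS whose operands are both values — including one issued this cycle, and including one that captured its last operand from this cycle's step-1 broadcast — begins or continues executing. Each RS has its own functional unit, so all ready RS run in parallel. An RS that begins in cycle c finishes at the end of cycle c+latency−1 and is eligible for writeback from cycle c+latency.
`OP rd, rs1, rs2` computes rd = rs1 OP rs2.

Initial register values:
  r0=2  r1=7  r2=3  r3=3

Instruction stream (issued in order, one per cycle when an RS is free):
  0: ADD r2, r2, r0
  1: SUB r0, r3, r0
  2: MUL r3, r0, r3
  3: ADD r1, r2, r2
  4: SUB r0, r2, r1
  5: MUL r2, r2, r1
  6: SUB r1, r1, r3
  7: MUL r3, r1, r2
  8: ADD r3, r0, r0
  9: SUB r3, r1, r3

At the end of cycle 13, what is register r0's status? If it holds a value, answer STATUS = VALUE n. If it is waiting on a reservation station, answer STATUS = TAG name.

  c1: issue ADD r2<-Add1  regs: r0:2,r1:7,r2:Add1,r3:3
  c2: issue SUB r0<-Add2  regs: r0:Add2,r1:7,r2:Add1,r3:3
  c3: CDB Add1=5; issue MUL r3<-Mul1  regs: r0:Add2,r1:7,r2:5,r3:Mul1
  c4: CDB Add2=1; issue ADD r1<-Add1  regs: r0:1,r1:Add1,r2:5,r3:Mul1
  c5: issue SUB r0<-Add2  regs: r0:Add2,r1:Add1,r2:5,r3:Mul1
  c6: CDB Add1=10; issue MUL r2<-Mul2  regs: r0:Add2,r1:10,r2:Mul2,r3:Mul1
  c7: issue SUB r1<-Add1  regs: r0:Add2,r1:Add1,r2:Mul2,r3:Mul1
  c8: CDB Add2=-5; stall  regs: r0:-5,r1:Add1,r2:Mul2,r3:Mul1
  c9: CDB Mul1=3; issue MUL r3<-Mul1  regs: r0:-5,r1:Add1,r2:Mul2,r3:Mul1
  c10: issue ADD r3<-Add2  regs: r0:-5,r1:Add1,r2:Mul2,r3:Add2
  c11: CDB Add1=7; issue SUB r3<-Add1  regs: r0:-5,r1:7,r2:Mul2,r3:Add1
  c12: CDB Add2=-10  regs: r0:-5,r1:7,r2:Mul2,r3:Add1
  c13: CDB Mul2=50  regs: r0:-5,r1:7,r2:50,r3:Add1

STATUS = VALUE -5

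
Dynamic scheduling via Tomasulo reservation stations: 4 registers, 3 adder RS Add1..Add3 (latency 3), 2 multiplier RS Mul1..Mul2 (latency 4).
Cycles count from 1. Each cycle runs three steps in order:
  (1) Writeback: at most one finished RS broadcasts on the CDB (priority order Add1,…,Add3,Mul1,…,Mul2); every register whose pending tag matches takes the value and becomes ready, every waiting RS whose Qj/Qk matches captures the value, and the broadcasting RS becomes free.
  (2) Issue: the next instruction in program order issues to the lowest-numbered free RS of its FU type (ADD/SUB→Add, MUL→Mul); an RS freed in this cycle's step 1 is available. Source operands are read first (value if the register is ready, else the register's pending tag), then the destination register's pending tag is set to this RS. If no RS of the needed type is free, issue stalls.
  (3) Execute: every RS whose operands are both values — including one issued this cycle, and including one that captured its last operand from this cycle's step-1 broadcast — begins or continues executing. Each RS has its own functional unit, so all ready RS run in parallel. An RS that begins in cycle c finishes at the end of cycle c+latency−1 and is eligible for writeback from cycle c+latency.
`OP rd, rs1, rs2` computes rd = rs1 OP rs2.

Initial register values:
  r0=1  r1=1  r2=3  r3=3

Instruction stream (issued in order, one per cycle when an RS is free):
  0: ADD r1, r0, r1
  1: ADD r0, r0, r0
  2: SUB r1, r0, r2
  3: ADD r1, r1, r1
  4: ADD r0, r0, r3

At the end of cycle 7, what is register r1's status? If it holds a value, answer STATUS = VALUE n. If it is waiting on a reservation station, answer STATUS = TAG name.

STATUS = TAG Add1

cycle 1: issue ADD r1<-Add1 // r0:1,r1:Add1,r2:3,r3:3
cycle 2: issue ADD r0<-Add2 // r0:Add2,r1:Add1,r2:3,r3:3
cycle 3: issue SUB r1<-Add3 // r0:Add2,r1:Add3,r2:3,r3:3
cycle 4: CDB Add1=2; issue ADD r1<-Add1 // r0:Add2,r1:Add1,r2:3,r3:3
cycle 5: CDB Add2=2; issue ADD r0<-Add2 // r0:Add2,r1:Add1,r2:3,r3:3
cycle 6: - // r0:Add2,r1:Add1,r2:3,r3:3
cycle 7: - // r0:Add2,r1:Add1,r2:3,r3:3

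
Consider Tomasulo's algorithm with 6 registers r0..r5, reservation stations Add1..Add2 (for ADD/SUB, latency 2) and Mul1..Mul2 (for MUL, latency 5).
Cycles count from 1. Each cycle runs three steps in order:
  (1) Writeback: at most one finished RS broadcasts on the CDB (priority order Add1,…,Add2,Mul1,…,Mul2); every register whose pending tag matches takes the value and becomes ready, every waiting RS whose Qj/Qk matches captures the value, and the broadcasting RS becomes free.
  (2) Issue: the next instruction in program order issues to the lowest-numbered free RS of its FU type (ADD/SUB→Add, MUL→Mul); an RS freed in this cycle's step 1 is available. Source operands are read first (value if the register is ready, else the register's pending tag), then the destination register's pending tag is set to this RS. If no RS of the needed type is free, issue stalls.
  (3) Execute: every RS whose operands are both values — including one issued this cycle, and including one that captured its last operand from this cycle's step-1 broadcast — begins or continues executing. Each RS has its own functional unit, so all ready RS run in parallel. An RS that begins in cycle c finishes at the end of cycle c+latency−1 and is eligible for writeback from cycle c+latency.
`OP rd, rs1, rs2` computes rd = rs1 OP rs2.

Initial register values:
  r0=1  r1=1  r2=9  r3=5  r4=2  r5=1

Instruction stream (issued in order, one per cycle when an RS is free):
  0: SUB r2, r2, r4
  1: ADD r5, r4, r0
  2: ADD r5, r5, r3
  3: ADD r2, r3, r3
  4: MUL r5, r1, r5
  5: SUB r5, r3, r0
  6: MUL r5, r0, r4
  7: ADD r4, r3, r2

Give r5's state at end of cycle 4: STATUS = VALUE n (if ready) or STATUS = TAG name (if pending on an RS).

STATUS = TAG Add1

  c1: issue SUB r2<-Add1  regs: r0:1,r1:1,r2:Add1,r3:5,r4:2,r5:1
  c2: issue ADD r5<-Add2  regs: r0:1,r1:1,r2:Add1,r3:5,r4:2,r5:Add2
  c3: CDB Add1=7; issue ADD r5<-Add1  regs: r0:1,r1:1,r2:7,r3:5,r4:2,r5:Add1
  c4: CDB Add2=3; issue ADD r2<-Add2  regs: r0:1,r1:1,r2:Add2,r3:5,r4:2,r5:Add1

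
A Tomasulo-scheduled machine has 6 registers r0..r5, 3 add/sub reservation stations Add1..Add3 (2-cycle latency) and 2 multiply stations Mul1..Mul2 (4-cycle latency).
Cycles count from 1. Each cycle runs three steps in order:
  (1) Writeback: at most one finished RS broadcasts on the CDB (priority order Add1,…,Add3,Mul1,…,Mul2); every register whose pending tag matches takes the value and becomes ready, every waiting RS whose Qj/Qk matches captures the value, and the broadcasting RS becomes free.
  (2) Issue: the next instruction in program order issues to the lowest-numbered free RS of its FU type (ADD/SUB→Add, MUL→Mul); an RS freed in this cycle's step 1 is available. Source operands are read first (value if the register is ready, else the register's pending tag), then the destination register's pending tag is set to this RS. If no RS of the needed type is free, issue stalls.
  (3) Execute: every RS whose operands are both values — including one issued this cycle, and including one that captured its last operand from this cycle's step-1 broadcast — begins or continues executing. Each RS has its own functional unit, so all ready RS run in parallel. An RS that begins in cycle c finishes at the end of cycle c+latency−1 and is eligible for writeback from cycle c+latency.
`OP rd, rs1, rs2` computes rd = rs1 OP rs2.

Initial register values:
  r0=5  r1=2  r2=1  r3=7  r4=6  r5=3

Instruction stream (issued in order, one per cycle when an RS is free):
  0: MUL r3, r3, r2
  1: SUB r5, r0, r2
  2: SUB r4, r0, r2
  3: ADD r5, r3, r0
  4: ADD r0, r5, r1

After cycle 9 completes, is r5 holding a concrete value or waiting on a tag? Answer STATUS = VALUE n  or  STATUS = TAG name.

c1: issue MUL r3<-Mul1 | r0:5,r1:2,r2:1,r3:Mul1,r4:6,r5:3
c2: issue SUB r5<-Add1 | r0:5,r1:2,r2:1,r3:Mul1,r4:6,r5:Add1
c3: issue SUB r4<-Add2 | r0:5,r1:2,r2:1,r3:Mul1,r4:Add2,r5:Add1
c4: CDB Add1=4; issue ADD r5<-Add1 | r0:5,r1:2,r2:1,r3:Mul1,r4:Add2,r5:Add1
c5: CDB Add2=4; issue ADD r0<-Add2 | r0:Add2,r1:2,r2:1,r3:Mul1,r4:4,r5:Add1
c6: CDB Mul1=7 | r0:Add2,r1:2,r2:1,r3:7,r4:4,r5:Add1
c7: - | r0:Add2,r1:2,r2:1,r3:7,r4:4,r5:Add1
c8: CDB Add1=12 | r0:Add2,r1:2,r2:1,r3:7,r4:4,r5:12
c9: - | r0:Add2,r1:2,r2:1,r3:7,r4:4,r5:12

STATUS = VALUE 12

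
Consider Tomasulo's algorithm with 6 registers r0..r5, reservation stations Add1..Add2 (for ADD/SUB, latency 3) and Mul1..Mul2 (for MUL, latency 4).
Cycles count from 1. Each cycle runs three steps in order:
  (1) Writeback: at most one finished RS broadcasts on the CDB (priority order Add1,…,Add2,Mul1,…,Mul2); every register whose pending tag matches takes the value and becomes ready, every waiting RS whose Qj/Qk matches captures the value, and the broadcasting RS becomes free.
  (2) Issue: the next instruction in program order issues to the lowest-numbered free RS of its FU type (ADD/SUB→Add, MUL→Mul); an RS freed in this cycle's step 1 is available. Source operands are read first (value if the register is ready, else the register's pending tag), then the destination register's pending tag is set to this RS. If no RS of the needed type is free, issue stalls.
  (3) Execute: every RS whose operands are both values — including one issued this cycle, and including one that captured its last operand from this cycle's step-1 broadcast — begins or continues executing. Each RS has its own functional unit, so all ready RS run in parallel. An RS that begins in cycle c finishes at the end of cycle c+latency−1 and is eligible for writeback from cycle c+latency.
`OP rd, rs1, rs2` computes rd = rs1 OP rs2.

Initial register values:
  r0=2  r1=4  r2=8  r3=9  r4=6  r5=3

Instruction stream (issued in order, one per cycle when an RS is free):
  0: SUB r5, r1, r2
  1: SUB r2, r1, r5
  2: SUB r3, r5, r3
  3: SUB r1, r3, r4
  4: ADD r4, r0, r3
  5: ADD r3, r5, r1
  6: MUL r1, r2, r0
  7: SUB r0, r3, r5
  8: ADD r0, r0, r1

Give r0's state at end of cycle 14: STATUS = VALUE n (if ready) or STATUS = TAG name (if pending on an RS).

c1: issue SUB r5<-Add1 | r0:2,r1:4,r2:8,r3:9,r4:6,r5:Add1
c2: issue SUB r2<-Add2 | r0:2,r1:4,r2:Add2,r3:9,r4:6,r5:Add1
c3: stall | r0:2,r1:4,r2:Add2,r3:9,r4:6,r5:Add1
c4: CDB Add1=-4; issue SUB r3<-Add1 | r0:2,r1:4,r2:Add2,r3:Add1,r4:6,r5:-4
c5: stall | r0:2,r1:4,r2:Add2,r3:Add1,r4:6,r5:-4
c6: stall | r0:2,r1:4,r2:Add2,r3:Add1,r4:6,r5:-4
c7: CDB Add1=-13; issue SUB r1<-Add1 | r0:2,r1:Add1,r2:Add2,r3:-13,r4:6,r5:-4
c8: CDB Add2=8; issue ADD r4<-Add2 | r0:2,r1:Add1,r2:8,r3:-13,r4:Add2,r5:-4
c9: stall | r0:2,r1:Add1,r2:8,r3:-13,r4:Add2,r5:-4
c10: CDB Add1=-19; issue ADD r3<-Add1 | r0:2,r1:-19,r2:8,r3:Add1,r4:Add2,r5:-4
c11: CDB Add2=-11; issue MUL r1<-Mul1 | r0:2,r1:Mul1,r2:8,r3:Add1,r4:-11,r5:-4
c12: issue SUB r0<-Add2 | r0:Add2,r1:Mul1,r2:8,r3:Add1,r4:-11,r5:-4
c13: CDB Add1=-23; issue ADD r0<-Add1 | r0:Add1,r1:Mul1,r2:8,r3:-23,r4:-11,r5:-4
c14: - | r0:Add1,r1:Mul1,r2:8,r3:-23,r4:-11,r5:-4

STATUS = TAG Add1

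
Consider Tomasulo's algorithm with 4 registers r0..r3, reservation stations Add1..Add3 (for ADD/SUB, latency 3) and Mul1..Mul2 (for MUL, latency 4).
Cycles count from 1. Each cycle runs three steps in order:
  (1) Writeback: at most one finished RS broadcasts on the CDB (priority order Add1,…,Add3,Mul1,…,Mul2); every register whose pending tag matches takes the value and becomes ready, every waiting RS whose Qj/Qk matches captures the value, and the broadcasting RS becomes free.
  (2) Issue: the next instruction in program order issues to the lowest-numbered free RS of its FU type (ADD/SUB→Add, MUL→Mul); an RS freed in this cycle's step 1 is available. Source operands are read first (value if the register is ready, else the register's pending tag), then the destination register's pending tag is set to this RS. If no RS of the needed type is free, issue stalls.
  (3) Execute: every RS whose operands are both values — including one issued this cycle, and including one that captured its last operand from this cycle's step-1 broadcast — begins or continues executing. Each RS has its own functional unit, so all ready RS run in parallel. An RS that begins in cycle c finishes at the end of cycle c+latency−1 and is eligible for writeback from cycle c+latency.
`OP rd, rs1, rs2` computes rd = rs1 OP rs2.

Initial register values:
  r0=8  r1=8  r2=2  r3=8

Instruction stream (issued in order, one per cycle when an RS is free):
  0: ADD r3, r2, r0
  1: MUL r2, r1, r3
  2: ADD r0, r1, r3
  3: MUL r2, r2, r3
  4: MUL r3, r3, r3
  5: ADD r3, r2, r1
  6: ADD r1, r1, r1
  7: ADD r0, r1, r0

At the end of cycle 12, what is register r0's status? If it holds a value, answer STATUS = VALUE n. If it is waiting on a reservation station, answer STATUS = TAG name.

  c1: issue ADD r3<-Add1  regs: r0:8,r1:8,r2:2,r3:Add1
  c2: issue MUL r2<-Mul1  regs: r0:8,r1:8,r2:Mul1,r3:Add1
  c3: issue ADD r0<-Add2  regs: r0:Add2,r1:8,r2:Mul1,r3:Add1
  c4: CDB Add1=10; issue MUL r2<-Mul2  regs: r0:Add2,r1:8,r2:Mul2,r3:10
  c5: stall  regs: r0:Add2,r1:8,r2:Mul2,r3:10
  c6: stall  regs: r0:Add2,r1:8,r2:Mul2,r3:10
  c7: CDB Add2=18; stall  regs: r0:18,r1:8,r2:Mul2,r3:10
  c8: CDB Mul1=80; issue MUL r3<-Mul1  regs: r0:18,r1:8,r2:Mul2,r3:Mul1
  c9: issue ADD r3<-Add1  regs: r0:18,r1:8,r2:Mul2,r3:Add1
  c10: issue ADD r1<-Add2  regs: r0:18,r1:Add2,r2:Mul2,r3:Add1
  c11: issue ADD r0<-Add3  regs: r0:Add3,r1:Add2,r2:Mul2,r3:Add1
  c12: CDB Mul1=100  regs: r0:Add3,r1:Add2,r2:Mul2,r3:Add1

STATUS = TAG Add3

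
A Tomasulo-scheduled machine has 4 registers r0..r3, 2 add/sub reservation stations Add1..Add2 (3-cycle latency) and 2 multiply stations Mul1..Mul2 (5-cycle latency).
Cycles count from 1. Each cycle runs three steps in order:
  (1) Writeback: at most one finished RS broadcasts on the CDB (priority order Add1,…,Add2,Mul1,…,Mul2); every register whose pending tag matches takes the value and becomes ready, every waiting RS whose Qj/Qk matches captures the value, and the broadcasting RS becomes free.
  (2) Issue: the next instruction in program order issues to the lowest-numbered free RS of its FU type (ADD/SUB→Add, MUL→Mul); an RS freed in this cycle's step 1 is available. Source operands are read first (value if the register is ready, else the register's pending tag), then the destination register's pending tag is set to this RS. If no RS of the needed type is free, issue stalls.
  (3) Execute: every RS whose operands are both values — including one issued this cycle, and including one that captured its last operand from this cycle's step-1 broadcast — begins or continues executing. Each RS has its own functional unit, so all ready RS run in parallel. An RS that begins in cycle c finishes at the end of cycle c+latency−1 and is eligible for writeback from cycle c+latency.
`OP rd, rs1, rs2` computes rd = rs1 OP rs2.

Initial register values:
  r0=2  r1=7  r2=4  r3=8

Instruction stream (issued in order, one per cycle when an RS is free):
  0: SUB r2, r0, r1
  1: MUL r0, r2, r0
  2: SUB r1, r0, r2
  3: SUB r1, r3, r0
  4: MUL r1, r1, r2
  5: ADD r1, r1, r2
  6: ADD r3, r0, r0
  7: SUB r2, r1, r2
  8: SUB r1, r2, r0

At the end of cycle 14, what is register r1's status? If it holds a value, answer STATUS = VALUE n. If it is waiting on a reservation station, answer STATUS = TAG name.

STATUS = TAG Add1

  c1: issue SUB r2<-Add1  regs: r0:2,r1:7,r2:Add1,r3:8
  c2: issue MUL r0<-Mul1  regs: r0:Mul1,r1:7,r2:Add1,r3:8
  c3: issue SUB r1<-Add2  regs: r0:Mul1,r1:Add2,r2:Add1,r3:8
  c4: CDB Add1=-5; issue SUB r1<-Add1  regs: r0:Mul1,r1:Add1,r2:-5,r3:8
  c5: issue MUL r1<-Mul2  regs: r0:Mul1,r1:Mul2,r2:-5,r3:8
  c6: stall  regs: r0:Mul1,r1:Mul2,r2:-5,r3:8
  c7: stall  regs: r0:Mul1,r1:Mul2,r2:-5,r3:8
  c8: stall  regs: r0:Mul1,r1:Mul2,r2:-5,r3:8
  c9: CDB Mul1=-10; stall  regs: r0:-10,r1:Mul2,r2:-5,r3:8
  c10: stall  regs: r0:-10,r1:Mul2,r2:-5,r3:8
  c11: stall  regs: r0:-10,r1:Mul2,r2:-5,r3:8
  c12: CDB Add1=18; issue ADD r1<-Add1  regs: r0:-10,r1:Add1,r2:-5,r3:8
  c13: CDB Add2=-5; issue ADD r3<-Add2  regs: r0:-10,r1:Add1,r2:-5,r3:Add2
  c14: stall  regs: r0:-10,r1:Add1,r2:-5,r3:Add2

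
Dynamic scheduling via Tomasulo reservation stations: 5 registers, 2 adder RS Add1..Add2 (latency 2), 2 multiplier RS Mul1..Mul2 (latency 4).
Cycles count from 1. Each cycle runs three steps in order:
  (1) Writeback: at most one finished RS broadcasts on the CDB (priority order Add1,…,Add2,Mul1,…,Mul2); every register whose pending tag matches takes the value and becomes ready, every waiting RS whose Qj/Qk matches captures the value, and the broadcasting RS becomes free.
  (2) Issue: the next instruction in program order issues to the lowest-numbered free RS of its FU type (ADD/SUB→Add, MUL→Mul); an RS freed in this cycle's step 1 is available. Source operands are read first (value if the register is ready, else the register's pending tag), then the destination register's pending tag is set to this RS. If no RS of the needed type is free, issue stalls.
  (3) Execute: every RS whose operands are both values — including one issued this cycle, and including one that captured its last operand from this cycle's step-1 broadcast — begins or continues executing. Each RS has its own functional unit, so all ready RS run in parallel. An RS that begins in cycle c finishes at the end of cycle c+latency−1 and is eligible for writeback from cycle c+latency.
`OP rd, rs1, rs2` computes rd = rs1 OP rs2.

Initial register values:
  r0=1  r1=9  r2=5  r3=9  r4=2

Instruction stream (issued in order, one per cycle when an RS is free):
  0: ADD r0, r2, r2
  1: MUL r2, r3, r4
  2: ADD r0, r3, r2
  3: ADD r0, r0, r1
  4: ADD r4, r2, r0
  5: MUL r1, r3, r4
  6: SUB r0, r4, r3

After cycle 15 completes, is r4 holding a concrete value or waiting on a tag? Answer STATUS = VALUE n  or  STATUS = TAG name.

cycle 1: issue ADD r0<-Add1 // r0:Add1,r1:9,r2:5,r3:9,r4:2
cycle 2: issue MUL r2<-Mul1 // r0:Add1,r1:9,r2:Mul1,r3:9,r4:2
cycle 3: CDB Add1=10; issue ADD r0<-Add1 // r0:Add1,r1:9,r2:Mul1,r3:9,r4:2
cycle 4: issue ADD r0<-Add2 // r0:Add2,r1:9,r2:Mul1,r3:9,r4:2
cycle 5: stall // r0:Add2,r1:9,r2:Mul1,r3:9,r4:2
cycle 6: CDB Mul1=18; stall // r0:Add2,r1:9,r2:18,r3:9,r4:2
cycle 7: stall // r0:Add2,r1:9,r2:18,r3:9,r4:2
cycle 8: CDB Add1=27; issue ADD r4<-Add1 // r0:Add2,r1:9,r2:18,r3:9,r4:Add1
cycle 9: issue MUL r1<-Mul1 // r0:Add2,r1:Mul1,r2:18,r3:9,r4:Add1
cycle 10: CDB Add2=36; issue SUB r0<-Add2 // r0:Add2,r1:Mul1,r2:18,r3:9,r4:Add1
cycle 11: - // r0:Add2,r1:Mul1,r2:18,r3:9,r4:Add1
cycle 12: CDB Add1=54 // r0:Add2,r1:Mul1,r2:18,r3:9,r4:54
cycle 13: - // r0:Add2,r1:Mul1,r2:18,r3:9,r4:54
cycle 14: CDB Add2=45 // r0:45,r1:Mul1,r2:18,r3:9,r4:54
cycle 15: - // r0:45,r1:Mul1,r2:18,r3:9,r4:54

STATUS = VALUE 54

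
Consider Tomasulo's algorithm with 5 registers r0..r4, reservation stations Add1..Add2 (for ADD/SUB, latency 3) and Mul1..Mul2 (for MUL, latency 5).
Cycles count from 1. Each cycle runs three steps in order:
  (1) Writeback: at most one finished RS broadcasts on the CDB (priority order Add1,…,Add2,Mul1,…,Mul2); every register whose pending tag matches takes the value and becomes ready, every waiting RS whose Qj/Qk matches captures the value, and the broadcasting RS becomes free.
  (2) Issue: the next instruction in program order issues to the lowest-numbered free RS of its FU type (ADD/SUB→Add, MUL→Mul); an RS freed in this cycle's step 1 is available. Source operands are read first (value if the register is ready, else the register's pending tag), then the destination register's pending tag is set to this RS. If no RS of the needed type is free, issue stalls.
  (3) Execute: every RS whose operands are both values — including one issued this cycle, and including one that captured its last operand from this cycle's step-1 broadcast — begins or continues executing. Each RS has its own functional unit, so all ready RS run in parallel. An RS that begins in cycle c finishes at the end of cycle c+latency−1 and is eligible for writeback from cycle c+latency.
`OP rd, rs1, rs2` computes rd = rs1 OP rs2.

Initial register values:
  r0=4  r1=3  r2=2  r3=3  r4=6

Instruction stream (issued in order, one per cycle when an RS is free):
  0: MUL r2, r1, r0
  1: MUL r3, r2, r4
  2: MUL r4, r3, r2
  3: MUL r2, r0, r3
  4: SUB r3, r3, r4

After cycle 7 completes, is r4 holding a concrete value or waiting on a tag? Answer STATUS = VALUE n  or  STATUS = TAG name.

STATUS = TAG Mul1

  c1: issue MUL r2<-Mul1  regs: r0:4,r1:3,r2:Mul1,r3:3,r4:6
  c2: issue MUL r3<-Mul2  regs: r0:4,r1:3,r2:Mul1,r3:Mul2,r4:6
  c3: stall  regs: r0:4,r1:3,r2:Mul1,r3:Mul2,r4:6
  c4: stall  regs: r0:4,r1:3,r2:Mul1,r3:Mul2,r4:6
  c5: stall  regs: r0:4,r1:3,r2:Mul1,r3:Mul2,r4:6
  c6: CDB Mul1=12; issue MUL r4<-Mul1  regs: r0:4,r1:3,r2:12,r3:Mul2,r4:Mul1
  c7: stall  regs: r0:4,r1:3,r2:12,r3:Mul2,r4:Mul1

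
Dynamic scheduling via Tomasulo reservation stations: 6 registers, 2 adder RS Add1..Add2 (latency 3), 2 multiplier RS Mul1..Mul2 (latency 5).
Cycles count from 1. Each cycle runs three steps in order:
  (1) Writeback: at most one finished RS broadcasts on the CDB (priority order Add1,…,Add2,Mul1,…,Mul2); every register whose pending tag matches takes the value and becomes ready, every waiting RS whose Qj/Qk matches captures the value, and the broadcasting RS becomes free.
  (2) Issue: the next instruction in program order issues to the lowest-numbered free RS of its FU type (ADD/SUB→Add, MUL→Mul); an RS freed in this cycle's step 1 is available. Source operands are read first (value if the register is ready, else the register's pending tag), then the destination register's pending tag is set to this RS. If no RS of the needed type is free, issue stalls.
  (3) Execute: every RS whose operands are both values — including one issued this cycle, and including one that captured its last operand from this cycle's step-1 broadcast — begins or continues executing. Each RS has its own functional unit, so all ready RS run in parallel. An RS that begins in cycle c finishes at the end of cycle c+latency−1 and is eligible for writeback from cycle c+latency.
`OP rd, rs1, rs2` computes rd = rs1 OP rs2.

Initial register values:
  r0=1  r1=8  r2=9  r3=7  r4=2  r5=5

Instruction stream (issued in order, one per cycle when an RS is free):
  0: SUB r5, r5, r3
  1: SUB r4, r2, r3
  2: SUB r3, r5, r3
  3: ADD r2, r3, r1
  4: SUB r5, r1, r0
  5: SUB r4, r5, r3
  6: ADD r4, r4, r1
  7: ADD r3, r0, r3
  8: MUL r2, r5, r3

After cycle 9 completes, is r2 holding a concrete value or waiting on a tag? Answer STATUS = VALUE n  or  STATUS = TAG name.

cycle 1: issue SUB r5<-Add1 // r0:1,r1:8,r2:9,r3:7,r4:2,r5:Add1
cycle 2: issue SUB r4<-Add2 // r0:1,r1:8,r2:9,r3:7,r4:Add2,r5:Add1
cycle 3: stall // r0:1,r1:8,r2:9,r3:7,r4:Add2,r5:Add1
cycle 4: CDB Add1=-2; issue SUB r3<-Add1 // r0:1,r1:8,r2:9,r3:Add1,r4:Add2,r5:-2
cycle 5: CDB Add2=2; issue ADD r2<-Add2 // r0:1,r1:8,r2:Add2,r3:Add1,r4:2,r5:-2
cycle 6: stall // r0:1,r1:8,r2:Add2,r3:Add1,r4:2,r5:-2
cycle 7: CDB Add1=-9; issue SUB r5<-Add1 // r0:1,r1:8,r2:Add2,r3:-9,r4:2,r5:Add1
cycle 8: stall // r0:1,r1:8,r2:Add2,r3:-9,r4:2,r5:Add1
cycle 9: stall // r0:1,r1:8,r2:Add2,r3:-9,r4:2,r5:Add1

STATUS = TAG Add2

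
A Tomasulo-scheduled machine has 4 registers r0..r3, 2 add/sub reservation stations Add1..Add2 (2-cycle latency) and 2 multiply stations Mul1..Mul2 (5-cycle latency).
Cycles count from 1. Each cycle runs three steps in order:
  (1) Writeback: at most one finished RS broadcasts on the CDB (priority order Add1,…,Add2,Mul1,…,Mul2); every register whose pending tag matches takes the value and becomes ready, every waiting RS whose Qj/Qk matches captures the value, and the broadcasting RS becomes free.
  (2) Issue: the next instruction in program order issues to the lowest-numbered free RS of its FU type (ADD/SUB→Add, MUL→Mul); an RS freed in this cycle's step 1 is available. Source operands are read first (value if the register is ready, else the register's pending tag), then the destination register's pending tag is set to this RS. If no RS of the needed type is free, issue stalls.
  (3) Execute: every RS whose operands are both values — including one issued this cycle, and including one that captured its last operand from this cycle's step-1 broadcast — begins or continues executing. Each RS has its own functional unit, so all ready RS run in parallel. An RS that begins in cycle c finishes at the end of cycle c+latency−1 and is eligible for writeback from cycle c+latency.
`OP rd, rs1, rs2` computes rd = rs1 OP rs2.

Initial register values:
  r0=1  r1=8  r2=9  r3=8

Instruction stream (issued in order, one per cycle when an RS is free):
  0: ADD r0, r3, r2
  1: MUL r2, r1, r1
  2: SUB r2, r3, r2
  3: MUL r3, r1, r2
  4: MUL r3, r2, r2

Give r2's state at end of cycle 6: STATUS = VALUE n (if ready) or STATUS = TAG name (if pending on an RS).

STATUS = TAG Add1

  c1: issue ADD r0<-Add1  regs: r0:Add1,r1:8,r2:9,r3:8
  c2: issue MUL r2<-Mul1  regs: r0:Add1,r1:8,r2:Mul1,r3:8
  c3: CDB Add1=17; issue SUB r2<-Add1  regs: r0:17,r1:8,r2:Add1,r3:8
  c4: issue MUL r3<-Mul2  regs: r0:17,r1:8,r2:Add1,r3:Mul2
  c5: stall  regs: r0:17,r1:8,r2:Add1,r3:Mul2
  c6: stall  regs: r0:17,r1:8,r2:Add1,r3:Mul2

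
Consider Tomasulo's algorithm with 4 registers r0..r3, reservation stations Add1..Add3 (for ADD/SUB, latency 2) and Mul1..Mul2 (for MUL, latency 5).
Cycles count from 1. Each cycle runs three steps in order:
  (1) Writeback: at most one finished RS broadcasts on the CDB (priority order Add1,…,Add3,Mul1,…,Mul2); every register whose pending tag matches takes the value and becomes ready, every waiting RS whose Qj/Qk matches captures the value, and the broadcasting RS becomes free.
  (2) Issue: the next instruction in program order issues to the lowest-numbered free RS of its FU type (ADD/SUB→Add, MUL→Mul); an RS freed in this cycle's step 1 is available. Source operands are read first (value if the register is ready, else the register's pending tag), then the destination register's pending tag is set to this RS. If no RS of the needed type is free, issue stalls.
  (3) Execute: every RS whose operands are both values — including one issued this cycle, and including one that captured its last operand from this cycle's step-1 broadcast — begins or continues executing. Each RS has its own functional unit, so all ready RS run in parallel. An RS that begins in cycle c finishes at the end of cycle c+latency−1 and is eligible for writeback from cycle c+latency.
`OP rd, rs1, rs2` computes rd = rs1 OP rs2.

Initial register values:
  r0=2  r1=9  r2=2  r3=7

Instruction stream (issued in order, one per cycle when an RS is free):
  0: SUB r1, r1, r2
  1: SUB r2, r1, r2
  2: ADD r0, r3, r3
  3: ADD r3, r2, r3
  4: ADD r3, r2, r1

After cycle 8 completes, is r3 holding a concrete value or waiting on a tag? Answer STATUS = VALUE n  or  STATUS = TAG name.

  c1: issue SUB r1<-Add1  regs: r0:2,r1:Add1,r2:2,r3:7
  c2: issue SUB r2<-Add2  regs: r0:2,r1:Add1,r2:Add2,r3:7
  c3: CDB Add1=7; issue ADD r0<-Add1  regs: r0:Add1,r1:7,r2:Add2,r3:7
  c4: issue ADD r3<-Add3  regs: r0:Add1,r1:7,r2:Add2,r3:Add3
  c5: CDB Add1=14; issue ADD r3<-Add1  regs: r0:14,r1:7,r2:Add2,r3:Add1
  c6: CDB Add2=5  regs: r0:14,r1:7,r2:5,r3:Add1
  c7: -  regs: r0:14,r1:7,r2:5,r3:Add1
  c8: CDB Add1=12  regs: r0:14,r1:7,r2:5,r3:12

STATUS = VALUE 12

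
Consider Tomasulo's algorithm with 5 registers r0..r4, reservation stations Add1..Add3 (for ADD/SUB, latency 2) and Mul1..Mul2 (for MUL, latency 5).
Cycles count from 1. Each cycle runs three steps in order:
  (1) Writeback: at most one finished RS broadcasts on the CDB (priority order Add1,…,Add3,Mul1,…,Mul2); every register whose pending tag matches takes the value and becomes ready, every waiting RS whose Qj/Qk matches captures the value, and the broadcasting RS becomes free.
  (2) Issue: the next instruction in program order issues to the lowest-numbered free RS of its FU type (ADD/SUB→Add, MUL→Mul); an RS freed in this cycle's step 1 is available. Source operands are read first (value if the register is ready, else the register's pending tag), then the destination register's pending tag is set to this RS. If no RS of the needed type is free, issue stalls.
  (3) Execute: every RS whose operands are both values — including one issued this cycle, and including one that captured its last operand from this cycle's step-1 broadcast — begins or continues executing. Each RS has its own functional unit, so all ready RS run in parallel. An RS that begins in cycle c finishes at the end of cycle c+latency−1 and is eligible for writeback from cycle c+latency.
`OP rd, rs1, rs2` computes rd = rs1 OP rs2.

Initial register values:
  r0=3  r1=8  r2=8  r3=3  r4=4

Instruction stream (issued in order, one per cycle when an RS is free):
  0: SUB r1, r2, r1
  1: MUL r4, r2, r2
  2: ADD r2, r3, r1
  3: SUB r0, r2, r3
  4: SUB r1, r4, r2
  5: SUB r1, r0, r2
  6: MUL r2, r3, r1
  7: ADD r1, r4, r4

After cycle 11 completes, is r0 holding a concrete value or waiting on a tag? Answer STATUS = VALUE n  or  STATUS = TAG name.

c1: issue SUB r1<-Add1 | r0:3,r1:Add1,r2:8,r3:3,r4:4
c2: issue MUL r4<-Mul1 | r0:3,r1:Add1,r2:8,r3:3,r4:Mul1
c3: CDB Add1=0; issue ADD r2<-Add1 | r0:3,r1:0,r2:Add1,r3:3,r4:Mul1
c4: issue SUB r0<-Add2 | r0:Add2,r1:0,r2:Add1,r3:3,r4:Mul1
c5: CDB Add1=3; issue SUB r1<-Add1 | r0:Add2,r1:Add1,r2:3,r3:3,r4:Mul1
c6: issue SUB r1<-Add3 | r0:Add2,r1:Add3,r2:3,r3:3,r4:Mul1
c7: CDB Add2=0; issue MUL r2<-Mul2 | r0:0,r1:Add3,r2:Mul2,r3:3,r4:Mul1
c8: CDB Mul1=64; issue ADD r1<-Add2 | r0:0,r1:Add2,r2:Mul2,r3:3,r4:64
c9: CDB Add3=-3 | r0:0,r1:Add2,r2:Mul2,r3:3,r4:64
c10: CDB Add1=61 | r0:0,r1:Add2,r2:Mul2,r3:3,r4:64
c11: CDB Add2=128 | r0:0,r1:128,r2:Mul2,r3:3,r4:64

STATUS = VALUE 0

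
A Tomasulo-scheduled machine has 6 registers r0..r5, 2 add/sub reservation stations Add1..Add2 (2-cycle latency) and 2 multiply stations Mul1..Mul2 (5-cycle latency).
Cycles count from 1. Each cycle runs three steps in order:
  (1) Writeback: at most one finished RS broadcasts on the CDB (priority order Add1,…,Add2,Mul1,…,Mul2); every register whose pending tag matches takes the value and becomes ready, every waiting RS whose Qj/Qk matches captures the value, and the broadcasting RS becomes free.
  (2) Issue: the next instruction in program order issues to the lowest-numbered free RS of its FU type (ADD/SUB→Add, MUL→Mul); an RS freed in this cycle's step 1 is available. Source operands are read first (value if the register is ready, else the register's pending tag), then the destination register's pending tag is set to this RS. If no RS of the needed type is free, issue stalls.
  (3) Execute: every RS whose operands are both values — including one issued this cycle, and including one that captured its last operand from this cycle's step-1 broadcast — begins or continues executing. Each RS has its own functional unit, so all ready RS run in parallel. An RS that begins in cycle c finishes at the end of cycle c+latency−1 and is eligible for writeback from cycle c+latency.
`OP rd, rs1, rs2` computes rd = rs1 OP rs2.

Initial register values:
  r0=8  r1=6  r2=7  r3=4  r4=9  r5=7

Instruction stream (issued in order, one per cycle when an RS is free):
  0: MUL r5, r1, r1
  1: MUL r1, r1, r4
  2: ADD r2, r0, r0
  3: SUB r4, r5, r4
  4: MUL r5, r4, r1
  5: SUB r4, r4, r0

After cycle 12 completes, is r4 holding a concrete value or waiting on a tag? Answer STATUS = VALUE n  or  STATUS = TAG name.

STATUS = VALUE 19

c1: issue MUL r5<-Mul1 | r0:8,r1:6,r2:7,r3:4,r4:9,r5:Mul1
c2: issue MUL r1<-Mul2 | r0:8,r1:Mul2,r2:7,r3:4,r4:9,r5:Mul1
c3: issue ADD r2<-Add1 | r0:8,r1:Mul2,r2:Add1,r3:4,r4:9,r5:Mul1
c4: issue SUB r4<-Add2 | r0:8,r1:Mul2,r2:Add1,r3:4,r4:Add2,r5:Mul1
c5: CDB Add1=16; stall | r0:8,r1:Mul2,r2:16,r3:4,r4:Add2,r5:Mul1
c6: CDB Mul1=36; issue MUL r5<-Mul1 | r0:8,r1:Mul2,r2:16,r3:4,r4:Add2,r5:Mul1
c7: CDB Mul2=54; issue SUB r4<-Add1 | r0:8,r1:54,r2:16,r3:4,r4:Add1,r5:Mul1
c8: CDB Add2=27 | r0:8,r1:54,r2:16,r3:4,r4:Add1,r5:Mul1
c9: - | r0:8,r1:54,r2:16,r3:4,r4:Add1,r5:Mul1
c10: CDB Add1=19 | r0:8,r1:54,r2:16,r3:4,r4:19,r5:Mul1
c11: - | r0:8,r1:54,r2:16,r3:4,r4:19,r5:Mul1
c12: - | r0:8,r1:54,r2:16,r3:4,r4:19,r5:Mul1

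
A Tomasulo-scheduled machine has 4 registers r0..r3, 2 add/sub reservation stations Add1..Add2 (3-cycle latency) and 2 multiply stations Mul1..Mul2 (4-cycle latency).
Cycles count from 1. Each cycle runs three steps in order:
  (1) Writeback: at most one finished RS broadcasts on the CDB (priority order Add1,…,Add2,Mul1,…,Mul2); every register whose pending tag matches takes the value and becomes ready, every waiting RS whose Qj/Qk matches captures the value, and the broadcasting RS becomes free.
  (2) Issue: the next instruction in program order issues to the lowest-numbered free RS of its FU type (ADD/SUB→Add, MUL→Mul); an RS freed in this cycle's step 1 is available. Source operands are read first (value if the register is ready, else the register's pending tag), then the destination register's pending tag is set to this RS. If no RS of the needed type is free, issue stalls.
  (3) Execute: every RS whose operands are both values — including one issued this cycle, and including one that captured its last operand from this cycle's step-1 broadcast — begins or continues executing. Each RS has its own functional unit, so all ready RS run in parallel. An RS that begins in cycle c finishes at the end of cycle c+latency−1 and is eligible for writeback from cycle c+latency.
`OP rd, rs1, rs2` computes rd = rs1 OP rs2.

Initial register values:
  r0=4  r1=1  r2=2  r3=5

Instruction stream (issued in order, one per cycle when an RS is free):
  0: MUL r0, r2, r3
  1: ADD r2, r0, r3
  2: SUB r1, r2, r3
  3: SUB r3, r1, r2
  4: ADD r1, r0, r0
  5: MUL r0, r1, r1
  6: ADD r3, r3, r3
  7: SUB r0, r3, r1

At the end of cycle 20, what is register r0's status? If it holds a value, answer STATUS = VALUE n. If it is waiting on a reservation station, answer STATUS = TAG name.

STATUS = VALUE -30

cycle 1: issue MUL r0<-Mul1 // r0:Mul1,r1:1,r2:2,r3:5
cycle 2: issue ADD r2<-Add1 // r0:Mul1,r1:1,r2:Add1,r3:5
cycle 3: issue SUB r1<-Add2 // r0:Mul1,r1:Add2,r2:Add1,r3:5
cycle 4: stall // r0:Mul1,r1:Add2,r2:Add1,r3:5
cycle 5: CDB Mul1=10; stall // r0:10,r1:Add2,r2:Add1,r3:5
cycle 6: stall // r0:10,r1:Add2,r2:Add1,r3:5
cycle 7: stall // r0:10,r1:Add2,r2:Add1,r3:5
cycle 8: CDB Add1=15; issue SUB r3<-Add1 // r0:10,r1:Add2,r2:15,r3:Add1
cycle 9: stall // r0:10,r1:Add2,r2:15,r3:Add1
cycle 10: stall // r0:10,r1:Add2,r2:15,r3:Add1
cycle 11: CDB Add2=10; issue ADD r1<-Add2 // r0:10,r1:Add2,r2:15,r3:Add1
cycle 12: issue MUL r0<-Mul1 // r0:Mul1,r1:Add2,r2:15,r3:Add1
cycle 13: stall // r0:Mul1,r1:Add2,r2:15,r3:Add1
cycle 14: CDB Add1=-5; issue ADD r3<-Add1 // r0:Mul1,r1:Add2,r2:15,r3:Add1
cycle 15: CDB Add2=20; issue SUB r0<-Add2 // r0:Add2,r1:20,r2:15,r3:Add1
cycle 16: - // r0:Add2,r1:20,r2:15,r3:Add1
cycle 17: CDB Add1=-10 // r0:Add2,r1:20,r2:15,r3:-10
cycle 18: - // r0:Add2,r1:20,r2:15,r3:-10
cycle 19: CDB Mul1=400 // r0:Add2,r1:20,r2:15,r3:-10
cycle 20: CDB Add2=-30 // r0:-30,r1:20,r2:15,r3:-10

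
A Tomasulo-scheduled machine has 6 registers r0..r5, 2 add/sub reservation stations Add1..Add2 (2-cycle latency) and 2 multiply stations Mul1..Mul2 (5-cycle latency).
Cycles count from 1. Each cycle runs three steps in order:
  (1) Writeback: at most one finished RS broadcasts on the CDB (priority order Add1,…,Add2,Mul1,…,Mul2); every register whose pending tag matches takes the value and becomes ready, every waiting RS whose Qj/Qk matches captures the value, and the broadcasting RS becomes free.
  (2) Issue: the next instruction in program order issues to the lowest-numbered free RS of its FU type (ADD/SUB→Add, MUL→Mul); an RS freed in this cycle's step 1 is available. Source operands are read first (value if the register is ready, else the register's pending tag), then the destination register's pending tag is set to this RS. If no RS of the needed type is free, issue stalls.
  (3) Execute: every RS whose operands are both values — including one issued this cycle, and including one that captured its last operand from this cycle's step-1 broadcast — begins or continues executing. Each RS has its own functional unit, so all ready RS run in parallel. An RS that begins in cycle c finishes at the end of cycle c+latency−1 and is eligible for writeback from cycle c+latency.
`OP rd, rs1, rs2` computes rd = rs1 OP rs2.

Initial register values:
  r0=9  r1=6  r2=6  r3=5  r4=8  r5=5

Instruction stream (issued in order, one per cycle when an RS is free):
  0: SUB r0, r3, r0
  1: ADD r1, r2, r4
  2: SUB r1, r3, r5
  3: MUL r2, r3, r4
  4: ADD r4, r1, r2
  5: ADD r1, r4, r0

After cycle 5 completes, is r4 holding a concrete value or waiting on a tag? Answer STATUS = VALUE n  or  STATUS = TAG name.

STATUS = TAG Add1

  c1: issue SUB r0<-Add1  regs: r0:Add1,r1:6,r2:6,r3:5,r4:8,r5:5
  c2: issue ADD r1<-Add2  regs: r0:Add1,r1:Add2,r2:6,r3:5,r4:8,r5:5
  c3: CDB Add1=-4; issue SUB r1<-Add1  regs: r0:-4,r1:Add1,r2:6,r3:5,r4:8,r5:5
  c4: CDB Add2=14; issue MUL r2<-Mul1  regs: r0:-4,r1:Add1,r2:Mul1,r3:5,r4:8,r5:5
  c5: CDB Add1=0; issue ADD r4<-Add1  regs: r0:-4,r1:0,r2:Mul1,r3:5,r4:Add1,r5:5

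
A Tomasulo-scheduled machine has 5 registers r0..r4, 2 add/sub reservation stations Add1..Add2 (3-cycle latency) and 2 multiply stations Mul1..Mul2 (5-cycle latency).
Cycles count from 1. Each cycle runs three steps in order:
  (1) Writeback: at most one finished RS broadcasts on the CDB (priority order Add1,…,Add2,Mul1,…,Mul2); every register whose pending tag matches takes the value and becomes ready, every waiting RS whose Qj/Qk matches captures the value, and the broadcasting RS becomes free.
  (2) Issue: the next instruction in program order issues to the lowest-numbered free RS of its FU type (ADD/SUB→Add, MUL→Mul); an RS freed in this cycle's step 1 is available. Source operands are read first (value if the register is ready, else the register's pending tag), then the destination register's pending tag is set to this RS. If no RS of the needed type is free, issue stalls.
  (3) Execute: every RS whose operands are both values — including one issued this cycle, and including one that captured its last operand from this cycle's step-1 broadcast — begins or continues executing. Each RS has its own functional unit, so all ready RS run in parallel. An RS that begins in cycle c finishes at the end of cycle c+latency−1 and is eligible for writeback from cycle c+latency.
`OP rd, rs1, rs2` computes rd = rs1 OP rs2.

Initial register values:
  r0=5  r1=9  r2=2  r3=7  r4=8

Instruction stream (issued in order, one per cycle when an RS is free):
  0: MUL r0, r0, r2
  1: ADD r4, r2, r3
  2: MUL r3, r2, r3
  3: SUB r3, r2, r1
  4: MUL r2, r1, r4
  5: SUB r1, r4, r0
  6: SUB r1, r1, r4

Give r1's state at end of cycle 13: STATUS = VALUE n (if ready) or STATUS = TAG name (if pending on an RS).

  c1: issue MUL r0<-Mul1  regs: r0:Mul1,r1:9,r2:2,r3:7,r4:8
  c2: issue ADD r4<-Add1  regs: r0:Mul1,r1:9,r2:2,r3:7,r4:Add1
  c3: issue MUL r3<-Mul2  regs: r0:Mul1,r1:9,r2:2,r3:Mul2,r4:Add1
  c4: issue SUB r3<-Add2  regs: r0:Mul1,r1:9,r2:2,r3:Add2,r4:Add1
  c5: CDB Add1=9; stall  regs: r0:Mul1,r1:9,r2:2,r3:Add2,r4:9
  c6: CDB Mul1=10; issue MUL r2<-Mul1  regs: r0:10,r1:9,r2:Mul1,r3:Add2,r4:9
  c7: CDB Add2=-7; issue SUB r1<-Add1  regs: r0:10,r1:Add1,r2:Mul1,r3:-7,r4:9
  c8: CDB Mul2=14; issue SUB r1<-Add2  regs: r0:10,r1:Add2,r2:Mul1,r3:-7,r4:9
  c9: -  regs: r0:10,r1:Add2,r2:Mul1,r3:-7,r4:9
  c10: CDB Add1=-1  regs: r0:10,r1:Add2,r2:Mul1,r3:-7,r4:9
  c11: CDB Mul1=81  regs: r0:10,r1:Add2,r2:81,r3:-7,r4:9
  c12: -  regs: r0:10,r1:Add2,r2:81,r3:-7,r4:9
  c13: CDB Add2=-10  regs: r0:10,r1:-10,r2:81,r3:-7,r4:9

STATUS = VALUE -10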